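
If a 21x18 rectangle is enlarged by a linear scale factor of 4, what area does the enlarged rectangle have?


Original dimensions: 21 x 18
Enlargement factor = 4
New width = 21 * 4 = 84
New height = 18 * 4 = 72
New area = 84 * 72 = 6048

6048


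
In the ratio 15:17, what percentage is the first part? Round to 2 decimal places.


Total parts = 15 + 17 = 32
First part fraction = 15/32
Percentage = (15/32) * 100
= 0.46875 * 100
= 46.88%

46.88


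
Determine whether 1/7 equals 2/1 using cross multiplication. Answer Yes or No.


Cross multiply to check 1/7 = 2/1
Left cross product: 1 * 1 = 1
Right cross product: 7 * 2 = 14
1 != 14
Not equal, so proportions differ => No

No


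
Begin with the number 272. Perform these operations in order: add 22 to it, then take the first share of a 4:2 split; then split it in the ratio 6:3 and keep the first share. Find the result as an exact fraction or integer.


Start with 272.
Step 1: Add 22: 272+22=294; split 4:2 first = 294*4/6 = 196
Step 2: Split 6:3, first share = 196 * 6/9 = 392/3
Final result = 392/3

392/3


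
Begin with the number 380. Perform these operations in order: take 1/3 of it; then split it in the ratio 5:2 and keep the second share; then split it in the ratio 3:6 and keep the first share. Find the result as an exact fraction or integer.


Start with 380.
Step 1: Take 1/3: 380 * 1/3 = 380/3
Step 2: Split 5:2, second share = 380/3 * 2/7 = 760/21
Step 3: Split 3:6, first share = 760/21 * 3/9 = 760/63
Final result = 760/63

760/63


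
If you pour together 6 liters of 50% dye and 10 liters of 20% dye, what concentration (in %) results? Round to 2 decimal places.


Solute in mixture 1 = 50% of 6 L = 6*50/100 = 3 L
Solute in mixture 2 = 20% of 10 L = 10*20/100 = 2 L
Total solute = 3 + 2 = 5 L
Total volume = 6 + 10 = 16 L
Final concentration = 5/16 * 100 = 31.25%

31.25


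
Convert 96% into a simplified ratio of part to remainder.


Part = 96%, Remainder = 4%
Ratio = 96:4
GCD(96, 4) = 4
Simplify: 24:1 = 24:1

24:1


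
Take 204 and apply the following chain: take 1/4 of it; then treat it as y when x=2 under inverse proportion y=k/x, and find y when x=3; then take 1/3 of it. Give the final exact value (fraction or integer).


Start with 204.
Step 1: Take 1/4: 204 * 1/4 = 51
Step 2: Inverse prop: k = (51)*2; new y = k/3 = 51*2/3 = 34
Step 3: Take 1/3: 34 * 1/3 = 34/3
Final result = 34/3

34/3


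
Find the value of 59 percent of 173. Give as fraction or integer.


Compute 59% of 173
Convert percentage: 59% = 59/100
Multiply: 173 * 59/100
= 10207/100
= 10207/100

10207/100


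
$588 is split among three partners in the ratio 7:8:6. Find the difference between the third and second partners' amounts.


Total parts = 7 + 8 + 6 = 21
Value per part = 588 / 21 = 28
Shares: 7*28=196, 8*28=224, 6*28=168
Third share = 168, second share = 224
Difference = |168 - 224| = 56

56


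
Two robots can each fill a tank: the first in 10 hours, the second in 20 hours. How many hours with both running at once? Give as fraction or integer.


Rate of A = 1/10 job per hour
Rate of B = 1/20 job per hour
Combined rate = 1/10 + 1/20
Find common denominator: (20 + 10)/(10*20) = 30/200
Combined rate = 3/20 job per hour
Time together = 1 / (3/20) = 20/3 hours

20/3


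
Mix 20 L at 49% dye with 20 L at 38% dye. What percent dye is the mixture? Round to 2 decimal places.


Solute in mixture 1 = 49% of 20 L = 20*49/100 = 49/5 L
Solute in mixture 2 = 38% of 20 L = 20*38/100 = 38/5 L
Total solute = 49/5 + 38/5 = 87/5 L
Total volume = 20 + 20 = 40 L
Final concentration = 87/5/40 * 100 = 43.50%

43.50


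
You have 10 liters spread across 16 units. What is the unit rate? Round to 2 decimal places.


Total liters = 10
Number of units = 16
Unit rate = 10 / 16
= 0.63 liters per unit

0.63


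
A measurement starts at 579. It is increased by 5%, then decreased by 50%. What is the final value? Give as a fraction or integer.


Start: 579
Step 1: increase by 5% => multiply by 105/100
  579 * 105/100 = 12159/20
Step 2: decrease by 50% => multiply by 50/100
  12159/20 * 50/100 = 12159/40
Final value = 12159/40

12159/40


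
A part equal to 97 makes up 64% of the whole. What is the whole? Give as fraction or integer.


Given: 97 is 64% of the whole
Set up: 97 = 64/100 * whole
whole = 97 * 100 / 64
whole = 9700 / 64
whole = 2425/16

2425/16


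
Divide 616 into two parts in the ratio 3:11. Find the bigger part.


Total parts = 3 + 11 = 14
Value per part = 616 / 14 = 44
First share = 3 * 44 = 132
Second share = 11 * 44 = 484
Larger share = 484

484


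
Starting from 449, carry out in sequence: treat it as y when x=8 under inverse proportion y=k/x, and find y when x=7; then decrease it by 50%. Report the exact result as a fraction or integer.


Start with 449.
Step 1: Inverse prop: k = (449)*8; new y = k/7 = 449*8/7 = 3592/7
Step 2: Decrease by 50%: 3592/7 * 50/100 = 1796/7
Final result = 1796/7

1796/7


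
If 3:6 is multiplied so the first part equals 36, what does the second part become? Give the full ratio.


Original ratio: 3:6
First term target: 36
Scale factor = 36 / 3 = 12
Multiply second term: 6 * 12 = 72
Equivalent ratio = 36:72

36:72


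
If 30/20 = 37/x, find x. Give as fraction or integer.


Setting up: 30/20 = 37/x
Cross multiply: 30 * x = 20 * 37
30x = 740
x = 740/30
x = 74/3

74/3


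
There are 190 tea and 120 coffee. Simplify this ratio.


Find GCD(190, 120)
GCD = 10
Divide both by 10: 190/10 = 19, 120/10 = 12
Simplified ratio = 19:12

19:12


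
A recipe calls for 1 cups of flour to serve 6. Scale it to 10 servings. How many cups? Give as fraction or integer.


Original: 1 cups for 6 servings
Target servings = 10
Scaling factor = 10/6
New amount = 1 * 10/6
= 10/6
= 5/3 cups

5/3


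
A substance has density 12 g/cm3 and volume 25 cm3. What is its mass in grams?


Using mass = density * volume
Density = 12 g/cm3
Volume = 25 cm3
Mass = 12 * 25
= 300 g

300


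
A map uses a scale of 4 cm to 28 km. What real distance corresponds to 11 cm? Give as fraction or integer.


Map scale: 4 cm = 28 km
Measured distance on map = 11 cm
Set up proportion: 11 * 28 / 4
= 308 / 4
= 77 km

77


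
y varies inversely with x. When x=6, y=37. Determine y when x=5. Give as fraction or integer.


Inverse proportion: y = k/x
Find k: k = 6 * 37 = 222
Compute y at x=5: y = 222/5
y = 222/5

222/5


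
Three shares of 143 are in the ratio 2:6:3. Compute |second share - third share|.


Total parts = 2 + 6 + 3 = 11
Value per part = 143 / 11 = 13
Shares: 2*13=26, 6*13=78, 3*13=39
Second share = 78, third share = 39
Difference = |78 - 39| = 39

39


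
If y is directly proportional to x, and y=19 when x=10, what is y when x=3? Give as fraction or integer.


Direct proportion: y = kx
Find k: k = 19/10 = 19/10
Compute y at x=3: y = 19/10 * 3
y = 57/10

57/10


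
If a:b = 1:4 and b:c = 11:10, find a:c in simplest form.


Given a:b = 1:4 and b:c = 11:10
Make b consistent. Multiply first ratio by 11: a:b = 11:44
Multiply second ratio by 4: b:c = 44:40
Now b = 44 in both, so a:b:c = 11:44:40
Therefore a:c = 11:40
Simplify by GCD: a:c = 11:40

11:40


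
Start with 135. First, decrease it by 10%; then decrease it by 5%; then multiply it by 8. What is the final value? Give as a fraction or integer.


Start with 135.
Step 1: Decrease by 10%: 135 * 90/100 = 243/2
Step 2: Decrease by 5%: 243/2 * 95/100 = 4617/40
Step 3: Multiply by 8: 4617/40 * 8 = 4617/5
Final result = 4617/5

4617/5


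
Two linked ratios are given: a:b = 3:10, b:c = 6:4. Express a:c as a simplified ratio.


Given a:b = 3:10 and b:c = 6:4
Make b consistent. Multiply first ratio by 6: a:b = 18:60
Multiply second ratio by 10: b:c = 60:40
Now b = 60 in both, so a:b:c = 18:60:40
Therefore a:c = 18:40
Simplify by GCD: a:c = 9:20

9:20


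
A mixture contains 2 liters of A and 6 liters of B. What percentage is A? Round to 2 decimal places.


Volume of A = 2 L
Volume of B = 6 L
Total volume = 2 + 6 = 8 L
Percentage of A = (2/8) * 100
= 25.00%

25.00


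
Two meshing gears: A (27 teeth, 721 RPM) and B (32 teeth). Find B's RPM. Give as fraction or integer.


Gear ratio: teeth_A * RPM_A = teeth_B * RPM_B
27 * 721 = 32 * RPM_B
19467 = 32 * RPM_B
RPM_B = 19467 / 32
RPM_B = 19467/32

19467/32


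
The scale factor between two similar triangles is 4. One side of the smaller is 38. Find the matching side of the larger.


Similar triangles have proportional sides
Scale factor = 4
Smaller side = 38
Corresponding larger side = 38 * 4
= 152

152


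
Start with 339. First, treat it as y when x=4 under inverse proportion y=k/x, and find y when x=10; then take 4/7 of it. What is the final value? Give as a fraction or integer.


Start with 339.
Step 1: Inverse prop: k = (339)*4; new y = k/10 = 339*4/10 = 678/5
Step 2: Take 4/7: 678/5 * 4/7 = 2712/35
Final result = 2712/35

2712/35


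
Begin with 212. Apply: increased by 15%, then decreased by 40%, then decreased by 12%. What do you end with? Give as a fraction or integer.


Start: 212
Step 1: increase by 15% => multiply by 115/100
  212 * 115/100 = 1219/5
Step 2: decrease by 40% => multiply by 60/100
  1219/5 * 60/100 = 3657/25
Step 3: decrease by 12% => multiply by 88/100
  3657/25 * 88/100 = 80454/625
Final value = 80454/625

80454/625


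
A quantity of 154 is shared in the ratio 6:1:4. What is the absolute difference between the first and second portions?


Total parts = 6 + 1 + 4 = 11
Value per part = 154 / 11 = 14
Shares: 6*14=84, 1*14=14, 4*14=56
First share = 84, second share = 14
Difference = |84 - 14| = 70

70


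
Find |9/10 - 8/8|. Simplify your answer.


Simplify: 9/10 = 9/10 and 8/8 = 1
Find common denominator: LCD = 10
Convert: 9/10 and 10/10
Difference = |9 - 10|/10 = 1/10
Simplified = 1/10

1/10


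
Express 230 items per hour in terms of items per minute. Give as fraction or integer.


Converting from per hour to per minute
Rate = 230 items per hour
Divide by 60: 230/60
= 23/6 items per minute

23/6


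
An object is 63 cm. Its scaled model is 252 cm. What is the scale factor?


Original length = 63 cm
Scaled length = 252 cm
Scale factor = 252 / 63
= 4

4


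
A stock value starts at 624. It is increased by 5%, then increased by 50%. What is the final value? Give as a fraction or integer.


Start: 624
Step 1: increase by 5% => multiply by 105/100
  624 * 105/100 = 3276/5
Step 2: increase by 50% => multiply by 150/100
  3276/5 * 150/100 = 4914/5
Final value = 4914/5

4914/5


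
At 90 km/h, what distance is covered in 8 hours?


Using distance = speed * time
Speed = 90 km/h
Time = 8 hours
Distance = 90 * 8
= 720 km

720


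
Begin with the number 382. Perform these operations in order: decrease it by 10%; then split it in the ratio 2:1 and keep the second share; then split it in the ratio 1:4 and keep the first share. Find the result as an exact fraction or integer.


Start with 382.
Step 1: Decrease by 10%: 382 * 90/100 = 1719/5
Step 2: Split 2:1, second share = 1719/5 * 1/3 = 573/5
Step 3: Split 1:4, first share = 573/5 * 1/5 = 573/25
Final result = 573/25

573/25


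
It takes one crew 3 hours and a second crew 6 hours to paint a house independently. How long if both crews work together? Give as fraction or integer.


Rate of A = 1/3 job per hour
Rate of B = 1/6 job per hour
Combined rate = 1/3 + 1/6
Find common denominator: (6 + 3)/(3*6) = 9/18
Combined rate = 1/2 job per hour
Time together = 1 / (1/2) = 2 hours

2


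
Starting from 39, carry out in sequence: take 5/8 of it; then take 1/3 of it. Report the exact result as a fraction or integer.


Start with 39.
Step 1: Take 5/8: 39 * 5/8 = 195/8
Step 2: Take 1/3: 195/8 * 1/3 = 65/8
Final result = 65/8

65/8


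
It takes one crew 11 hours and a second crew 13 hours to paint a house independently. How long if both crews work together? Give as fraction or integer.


Rate of A = 1/11 job per hour
Rate of B = 1/13 job per hour
Combined rate = 1/11 + 1/13
Find common denominator: (13 + 11)/(11*13) = 24/143
Combined rate = 24/143 job per hour
Time together = 1 / (24/143) = 143/24 hours

143/24


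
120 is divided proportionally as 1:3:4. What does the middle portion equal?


Ratio = 1:3:4
Total parts = 1 + 3 + 4 = 8
Value per part = 120 / 8 = 15
First share = 1 * 15 = 15
Middle share = 3 * 15 = 45
Third share = 4 * 15 = 60

45


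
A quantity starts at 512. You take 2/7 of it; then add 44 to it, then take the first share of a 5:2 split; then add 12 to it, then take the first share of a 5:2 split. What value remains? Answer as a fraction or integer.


Start with 512.
Step 1: Take 2/7: 512 * 2/7 = 1024/7
Step 2: Add 44: 1024/7+44=1332/7; split 5:2 first = 1332/7*5/7 = 6660/49
Step 3: Add 12: 6660/49+12=7248/49; split 5:2 first = 7248/49*5/7 = 36240/343
Final result = 36240/343

36240/343


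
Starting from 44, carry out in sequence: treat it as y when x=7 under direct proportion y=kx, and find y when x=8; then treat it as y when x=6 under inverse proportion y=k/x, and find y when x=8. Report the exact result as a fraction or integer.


Start with 44.
Step 1: Direct prop: k = (44)/7; new y = k*8 = 44*8/7 = 352/7
Step 2: Inverse prop: k = (352/7)*6; new y = k/8 = 352/7*6/8 = 264/7
Final result = 264/7

264/7


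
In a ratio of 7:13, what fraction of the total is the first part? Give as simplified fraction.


Total parts = 7 + 13 = 20
First part fraction = 7/20
Simplify: 7/20 = 7/20

7/20


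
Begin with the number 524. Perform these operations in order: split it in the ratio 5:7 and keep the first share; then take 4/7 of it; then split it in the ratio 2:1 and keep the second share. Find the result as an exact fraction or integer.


Start with 524.
Step 1: Split 5:7, first share = 524 * 5/12 = 655/3
Step 2: Take 4/7: 655/3 * 4/7 = 2620/21
Step 3: Split 2:1, second share = 2620/21 * 1/3 = 2620/63
Final result = 2620/63

2620/63


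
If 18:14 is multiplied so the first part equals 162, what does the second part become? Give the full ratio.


Original ratio: 18:14
First term target: 162
Scale factor = 162 / 18 = 9
Multiply second term: 14 * 9 = 126
Equivalent ratio = 162:126

162:126


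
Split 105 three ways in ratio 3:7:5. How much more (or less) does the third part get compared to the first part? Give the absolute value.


Total parts = 3 + 7 + 5 = 15
Value per part = 105 / 15 = 7
Shares: 3*7=21, 7*7=49, 5*7=35
Third share = 35, first share = 21
Difference = |35 - 21| = 14

14


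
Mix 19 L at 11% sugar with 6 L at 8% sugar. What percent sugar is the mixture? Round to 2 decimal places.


Solute in mixture 1 = 11% of 19 L = 19*11/100 = 209/100 L
Solute in mixture 2 = 8% of 6 L = 6*8/100 = 12/25 L
Total solute = 209/100 + 12/25 = 257/100 L
Total volume = 19 + 6 = 25 L
Final concentration = 257/100/25 * 100 = 10.28%

10.28


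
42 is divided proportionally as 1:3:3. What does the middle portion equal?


Ratio = 1:3:3
Total parts = 1 + 3 + 3 = 7
Value per part = 42 / 7 = 6
First share = 1 * 6 = 6
Middle share = 3 * 6 = 18
Third share = 3 * 6 = 18

18


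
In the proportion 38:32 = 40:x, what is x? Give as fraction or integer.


Setting up: 38/32 = 40/x
Cross multiply: 38 * x = 32 * 40
38x = 1280
x = 1280/38
x = 640/19

640/19


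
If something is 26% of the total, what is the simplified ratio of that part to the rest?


Part = 26%, Remainder = 74%
Ratio = 26:74
GCD(26, 74) = 2
Simplify: 13:37 = 13:37

13:37


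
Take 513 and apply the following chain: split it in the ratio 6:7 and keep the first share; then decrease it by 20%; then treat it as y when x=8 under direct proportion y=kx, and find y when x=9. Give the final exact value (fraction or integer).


Start with 513.
Step 1: Split 6:7, first share = 513 * 6/13 = 3078/13
Step 2: Decrease by 20%: 3078/13 * 80/100 = 12312/65
Step 3: Direct prop: k = (12312/65)/8; new y = k*9 = 12312/65*9/8 = 13851/65
Final result = 13851/65

13851/65


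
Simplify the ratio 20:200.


Find GCD(20, 200)
GCD = 20
Divide both by 20: 20/20 = 1, 200/20 = 10
Simplified ratio = 1:10

1:10


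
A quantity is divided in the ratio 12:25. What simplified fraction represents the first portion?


Total parts = 12 + 25 = 37
First part fraction = 12/37
Simplify: 12/37 = 12/37

12/37


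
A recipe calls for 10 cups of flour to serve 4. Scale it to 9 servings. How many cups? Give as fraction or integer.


Original: 10 cups for 4 servings
Target servings = 9
Scaling factor = 9/4
New amount = 10 * 9/4
= 90/4
= 45/2 cups

45/2


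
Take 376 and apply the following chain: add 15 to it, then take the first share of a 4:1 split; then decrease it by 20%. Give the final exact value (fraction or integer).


Start with 376.
Step 1: Add 15: 376+15=391; split 4:1 first = 391*4/5 = 1564/5
Step 2: Decrease by 20%: 1564/5 * 80/100 = 6256/25
Final result = 6256/25

6256/25


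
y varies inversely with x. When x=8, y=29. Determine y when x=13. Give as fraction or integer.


Inverse proportion: y = k/x
Find k: k = 8 * 29 = 232
Compute y at x=13: y = 232/13
y = 232/13

232/13


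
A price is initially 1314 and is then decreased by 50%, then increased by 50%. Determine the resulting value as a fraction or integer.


Start: 1314
Step 1: decrease by 50% => multiply by 50/100
  1314 * 50/100 = 657
Step 2: increase by 50% => multiply by 150/100
  657 * 150/100 = 1971/2
Final value = 1971/2

1971/2


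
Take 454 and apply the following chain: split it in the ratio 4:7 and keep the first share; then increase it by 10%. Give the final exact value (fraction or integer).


Start with 454.
Step 1: Split 4:7, first share = 454 * 4/11 = 1816/11
Step 2: Increase by 10%: 1816/11 * 110/100 = 908/5
Final result = 908/5

908/5


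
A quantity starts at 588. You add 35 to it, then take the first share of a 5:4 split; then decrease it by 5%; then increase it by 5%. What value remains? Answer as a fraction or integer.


Start with 588.
Step 1: Add 35: 588+35=623; split 5:4 first = 623*5/9 = 3115/9
Step 2: Decrease by 5%: 3115/9 * 95/100 = 11837/36
Step 3: Increase by 5%: 11837/36 * 105/100 = 82859/240
Final result = 82859/240

82859/240


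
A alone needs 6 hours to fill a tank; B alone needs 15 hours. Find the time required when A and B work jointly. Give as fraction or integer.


Rate of A = 1/6 job per hour
Rate of B = 1/15 job per hour
Combined rate = 1/6 + 1/15
Find common denominator: (15 + 6)/(6*15) = 21/90
Combined rate = 7/30 job per hour
Time together = 1 / (7/30) = 30/7 hours

30/7


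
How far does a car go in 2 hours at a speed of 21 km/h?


Using distance = speed * time
Speed = 21 km/h
Time = 2 hours
Distance = 21 * 2
= 42 km

42


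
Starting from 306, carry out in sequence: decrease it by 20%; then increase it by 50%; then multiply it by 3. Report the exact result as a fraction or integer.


Start with 306.
Step 1: Decrease by 20%: 306 * 80/100 = 1224/5
Step 2: Increase by 50%: 1224/5 * 150/100 = 1836/5
Step 3: Multiply by 3: 1836/5 * 3 = 5508/5
Final result = 5508/5

5508/5


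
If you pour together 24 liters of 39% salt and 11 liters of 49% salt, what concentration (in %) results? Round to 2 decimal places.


Solute in mixture 1 = 39% of 24 L = 24*39/100 = 234/25 L
Solute in mixture 2 = 49% of 11 L = 11*49/100 = 539/100 L
Total solute = 234/25 + 539/100 = 59/4 L
Total volume = 24 + 11 = 35 L
Final concentration = 59/4/35 * 100 = 42.14%

42.14


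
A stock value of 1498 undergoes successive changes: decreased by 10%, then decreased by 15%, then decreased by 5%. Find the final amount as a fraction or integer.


Start: 1498
Step 1: decrease by 10% => multiply by 90/100
  1498 * 90/100 = 6741/5
Step 2: decrease by 15% => multiply by 85/100
  6741/5 * 85/100 = 114597/100
Step 3: decrease by 5% => multiply by 95/100
  114597/100 * 95/100 = 2177343/2000
Final value = 2177343/2000

2177343/2000


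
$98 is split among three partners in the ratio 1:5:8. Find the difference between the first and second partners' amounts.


Total parts = 1 + 5 + 8 = 14
Value per part = 98 / 14 = 7
Shares: 1*7=7, 5*7=35, 8*7=56
First share = 7, second share = 35
Difference = |7 - 35| = 28

28


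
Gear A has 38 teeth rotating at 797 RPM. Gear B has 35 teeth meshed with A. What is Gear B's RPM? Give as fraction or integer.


Gear ratio: teeth_A * RPM_A = teeth_B * RPM_B
38 * 797 = 35 * RPM_B
30286 = 35 * RPM_B
RPM_B = 30286 / 35
RPM_B = 30286/35

30286/35


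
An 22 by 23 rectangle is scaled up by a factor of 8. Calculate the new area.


Original dimensions: 22 x 23
Enlargement factor = 8
New width = 22 * 8 = 176
New height = 23 * 8 = 184
New area = 176 * 184 = 32384

32384


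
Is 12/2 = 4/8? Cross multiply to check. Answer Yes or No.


Cross multiply to check 12/2 = 4/8
Left cross product: 12 * 8 = 96
Right cross product: 2 * 4 = 8
96 != 8
Not equal, so proportions differ => No

No


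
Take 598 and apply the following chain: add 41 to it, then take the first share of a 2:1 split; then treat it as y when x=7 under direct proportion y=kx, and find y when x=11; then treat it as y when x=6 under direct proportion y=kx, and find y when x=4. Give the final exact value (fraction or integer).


Start with 598.
Step 1: Add 41: 598+41=639; split 2:1 first = 639*2/3 = 426
Step 2: Direct prop: k = (426)/7; new y = k*11 = 426*11/7 = 4686/7
Step 3: Direct prop: k = (4686/7)/6; new y = k*4 = 4686/7*4/6 = 3124/7
Final result = 3124/7

3124/7


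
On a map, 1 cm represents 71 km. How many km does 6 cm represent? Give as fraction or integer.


Map scale: 1 cm = 71 km
Measured distance on map = 6 cm
Set up proportion: 6 * 71 / 1
= 426 / 1
= 426 km

426


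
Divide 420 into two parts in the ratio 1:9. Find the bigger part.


Total parts = 1 + 9 = 10
Value per part = 420 / 10 = 42
First share = 1 * 42 = 42
Second share = 9 * 42 = 378
Larger share = 378

378


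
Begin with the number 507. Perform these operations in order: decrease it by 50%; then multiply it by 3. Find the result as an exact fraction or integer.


Start with 507.
Step 1: Decrease by 50%: 507 * 50/100 = 507/2
Step 2: Multiply by 3: 507/2 * 3 = 1521/2
Final result = 1521/2

1521/2


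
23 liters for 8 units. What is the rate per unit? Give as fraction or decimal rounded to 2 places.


Total liters = 23
Number of units = 8
Unit rate = 23 / 8
= 2.88 liters per unit

2.88


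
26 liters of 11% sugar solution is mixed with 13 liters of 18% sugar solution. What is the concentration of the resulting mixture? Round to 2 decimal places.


Solute in mixture 1 = 11% of 26 L = 26*11/100 = 143/50 L
Solute in mixture 2 = 18% of 13 L = 13*18/100 = 117/50 L
Total solute = 143/50 + 117/50 = 26/5 L
Total volume = 26 + 13 = 39 L
Final concentration = 26/5/39 * 100 = 13.33%

13.33


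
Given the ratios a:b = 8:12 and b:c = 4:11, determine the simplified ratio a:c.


Given a:b = 8:12 and b:c = 4:11
Make b consistent. Multiply first ratio by 4: a:b = 32:48
Multiply second ratio by 12: b:c = 48:132
Now b = 48 in both, so a:b:c = 32:48:132
Therefore a:c = 32:132
Simplify by GCD: a:c = 8:33

8:33


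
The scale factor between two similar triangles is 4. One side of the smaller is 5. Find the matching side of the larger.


Similar triangles have proportional sides
Scale factor = 4
Smaller side = 5
Corresponding larger side = 5 * 4
= 20

20


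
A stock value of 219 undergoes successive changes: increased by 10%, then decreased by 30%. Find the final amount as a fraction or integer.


Start: 219
Step 1: increase by 10% => multiply by 110/100
  219 * 110/100 = 2409/10
Step 2: decrease by 30% => multiply by 70/100
  2409/10 * 70/100 = 16863/100
Final value = 16863/100

16863/100


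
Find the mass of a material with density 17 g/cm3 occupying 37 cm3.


Using mass = density * volume
Density = 17 g/cm3
Volume = 37 cm3
Mass = 17 * 37
= 629 g

629


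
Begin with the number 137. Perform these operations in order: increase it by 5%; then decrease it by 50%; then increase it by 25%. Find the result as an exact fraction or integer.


Start with 137.
Step 1: Increase by 5%: 137 * 105/100 = 2877/20
Step 2: Decrease by 50%: 2877/20 * 50/100 = 2877/40
Step 3: Increase by 25%: 2877/40 * 125/100 = 2877/32
Final result = 2877/32

2877/32


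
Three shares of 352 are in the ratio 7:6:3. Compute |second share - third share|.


Total parts = 7 + 6 + 3 = 16
Value per part = 352 / 16 = 22
Shares: 7*22=154, 6*22=132, 3*22=66
Second share = 132, third share = 66
Difference = |132 - 66| = 66

66


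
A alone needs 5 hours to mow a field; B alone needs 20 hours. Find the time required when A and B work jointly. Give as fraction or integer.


Rate of A = 1/5 job per hour
Rate of B = 1/20 job per hour
Combined rate = 1/5 + 1/20
Find common denominator: (20 + 5)/(5*20) = 25/100
Combined rate = 1/4 job per hour
Time together = 1 / (1/4) = 4 hours

4


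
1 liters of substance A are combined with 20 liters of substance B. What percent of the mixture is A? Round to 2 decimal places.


Volume of A = 1 L
Volume of B = 20 L
Total volume = 1 + 20 = 21 L
Percentage of A = (1/21) * 100
= 4.76%

4.76


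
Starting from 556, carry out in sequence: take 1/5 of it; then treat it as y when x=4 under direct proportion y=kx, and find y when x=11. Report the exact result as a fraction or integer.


Start with 556.
Step 1: Take 1/5: 556 * 1/5 = 556/5
Step 2: Direct prop: k = (556/5)/4; new y = k*11 = 556/5*11/4 = 1529/5
Final result = 1529/5

1529/5


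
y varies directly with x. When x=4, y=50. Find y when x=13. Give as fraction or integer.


Direct proportion: y = kx
Find k: k = 50/4 = 25/2
Compute y at x=13: y = 25/2 * 13
y = 325/2

325/2


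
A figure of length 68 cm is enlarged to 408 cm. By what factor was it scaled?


Original length = 68 cm
Scaled length = 408 cm
Scale factor = 408 / 68
= 6

6


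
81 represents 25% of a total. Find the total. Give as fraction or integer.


Given: 81 is 25% of the whole
Set up: 81 = 25/100 * whole
whole = 81 * 100 / 25
whole = 8100 / 25
whole = 324

324


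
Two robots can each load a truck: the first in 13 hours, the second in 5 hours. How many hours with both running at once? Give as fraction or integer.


Rate of A = 1/13 job per hour
Rate of B = 1/5 job per hour
Combined rate = 1/13 + 1/5
Find common denominator: (5 + 13)/(13*5) = 18/65
Combined rate = 18/65 job per hour
Time together = 1 / (18/65) = 65/18 hours

65/18


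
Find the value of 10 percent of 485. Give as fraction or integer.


Compute 10% of 485
Convert percentage: 10% = 10/100
Multiply: 485 * 10/100
= 4850/100
= 97/2

97/2


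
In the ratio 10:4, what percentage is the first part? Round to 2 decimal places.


Total parts = 10 + 4 = 14
First part fraction = 10/14
Percentage = (10/14) * 100
= 0.714286 * 100
= 71.43%

71.43


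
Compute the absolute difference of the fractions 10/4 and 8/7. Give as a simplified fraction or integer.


Simplify: 10/4 = 5/2 and 8/7 = 8/7
Find common denominator: LCD = 14
Convert: 35/14 and 16/14
Difference = |35 - 16|/14 = 19/14
Simplified = 19/14

19/14


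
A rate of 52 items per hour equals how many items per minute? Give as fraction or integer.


Converting from per hour to per minute
Rate = 52 items per hour
Divide by 60: 52/60
= 13/15 items per minute

13/15


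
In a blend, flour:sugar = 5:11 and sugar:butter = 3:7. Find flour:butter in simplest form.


Given a:b = 5:11 and b:c = 3:7
Make b consistent. Multiply first ratio by 3: a:b = 15:33
Multiply second ratio by 11: b:c = 33:77
Now b = 33 in both, so a:b:c = 15:33:77
Therefore a:c = 15:77
Simplify by GCD: a:c = 15:77

15:77


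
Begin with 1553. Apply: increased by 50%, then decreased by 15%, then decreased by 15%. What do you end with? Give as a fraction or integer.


Start: 1553
Step 1: increase by 50% => multiply by 150/100
  1553 * 150/100 = 4659/2
Step 2: decrease by 15% => multiply by 85/100
  4659/2 * 85/100 = 79203/40
Step 3: decrease by 15% => multiply by 85/100
  79203/40 * 85/100 = 1346451/800
Final value = 1346451/800

1346451/800


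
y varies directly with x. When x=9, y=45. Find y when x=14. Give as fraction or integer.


Direct proportion: y = kx
Find k: k = 45/9 = 5
Compute y at x=14: y = 5 * 14
y = 70

70


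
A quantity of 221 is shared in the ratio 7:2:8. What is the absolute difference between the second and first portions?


Total parts = 7 + 2 + 8 = 17
Value per part = 221 / 17 = 13
Shares: 7*13=91, 2*13=26, 8*13=104
Second share = 26, first share = 91
Difference = |26 - 91| = 65

65


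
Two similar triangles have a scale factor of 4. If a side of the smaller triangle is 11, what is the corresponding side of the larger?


Similar triangles have proportional sides
Scale factor = 4
Smaller side = 11
Corresponding larger side = 11 * 4
= 44

44


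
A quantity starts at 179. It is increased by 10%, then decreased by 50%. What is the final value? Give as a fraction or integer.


Start: 179
Step 1: increase by 10% => multiply by 110/100
  179 * 110/100 = 1969/10
Step 2: decrease by 50% => multiply by 50/100
  1969/10 * 50/100 = 1969/20
Final value = 1969/20

1969/20


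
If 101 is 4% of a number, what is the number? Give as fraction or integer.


Given: 101 is 4% of the whole
Set up: 101 = 4/100 * whole
whole = 101 * 100 / 4
whole = 10100 / 4
whole = 2525

2525


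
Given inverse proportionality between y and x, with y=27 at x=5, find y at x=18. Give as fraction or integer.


Inverse proportion: y = k/x
Find k: k = 5 * 27 = 135
Compute y at x=18: y = 135/18
y = 15/2

15/2


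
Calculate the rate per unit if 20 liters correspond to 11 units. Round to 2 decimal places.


Total liters = 20
Number of units = 11
Unit rate = 20 / 11
= 1.82 liters per unit

1.82


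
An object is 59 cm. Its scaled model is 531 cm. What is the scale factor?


Original length = 59 cm
Scaled length = 531 cm
Scale factor = 531 / 59
= 9

9


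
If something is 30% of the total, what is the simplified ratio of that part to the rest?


Part = 30%, Remainder = 70%
Ratio = 30:70
GCD(30, 70) = 10
Simplify: 3:7 = 3:7

3:7


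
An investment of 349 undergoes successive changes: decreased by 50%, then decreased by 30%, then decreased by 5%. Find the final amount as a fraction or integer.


Start: 349
Step 1: decrease by 50% => multiply by 50/100
  349 * 50/100 = 349/2
Step 2: decrease by 30% => multiply by 70/100
  349/2 * 70/100 = 2443/20
Step 3: decrease by 5% => multiply by 95/100
  2443/20 * 95/100 = 46417/400
Final value = 46417/400

46417/400


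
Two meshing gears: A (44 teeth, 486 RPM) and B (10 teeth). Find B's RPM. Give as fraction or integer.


Gear ratio: teeth_A * RPM_A = teeth_B * RPM_B
44 * 486 = 10 * RPM_B
21384 = 10 * RPM_B
RPM_B = 21384 / 10
RPM_B = 10692/5

10692/5


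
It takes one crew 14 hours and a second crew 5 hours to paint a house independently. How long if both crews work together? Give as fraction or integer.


Rate of A = 1/14 job per hour
Rate of B = 1/5 job per hour
Combined rate = 1/14 + 1/5
Find common denominator: (5 + 14)/(14*5) = 19/70
Combined rate = 19/70 job per hour
Time together = 1 / (19/70) = 70/19 hours

70/19


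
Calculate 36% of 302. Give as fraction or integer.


Compute 36% of 302
Convert percentage: 36% = 36/100
Multiply: 302 * 36/100
= 10872/100
= 2718/25

2718/25


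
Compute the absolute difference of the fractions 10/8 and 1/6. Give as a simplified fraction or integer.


Simplify: 10/8 = 5/4 and 1/6 = 1/6
Find common denominator: LCD = 12
Convert: 15/12 and 2/12
Difference = |15 - 2|/12 = 13/12
Simplified = 13/12

13/12


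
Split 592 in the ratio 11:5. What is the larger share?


Total parts = 11 + 5 = 16
Value per part = 592 / 16 = 37
First share = 11 * 37 = 407
Second share = 5 * 37 = 185
Larger share = 407

407


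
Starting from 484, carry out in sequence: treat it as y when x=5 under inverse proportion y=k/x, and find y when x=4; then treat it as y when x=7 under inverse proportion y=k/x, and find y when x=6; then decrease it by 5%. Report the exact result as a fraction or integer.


Start with 484.
Step 1: Inverse prop: k = (484)*5; new y = k/4 = 484*5/4 = 605
Step 2: Inverse prop: k = (605)*7; new y = k/6 = 605*7/6 = 4235/6
Step 3: Decrease by 5%: 4235/6 * 95/100 = 16093/24
Final result = 16093/24

16093/24


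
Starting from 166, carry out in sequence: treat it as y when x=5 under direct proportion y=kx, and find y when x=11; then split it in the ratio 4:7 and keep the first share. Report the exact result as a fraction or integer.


Start with 166.
Step 1: Direct prop: k = (166)/5; new y = k*11 = 166*11/5 = 1826/5
Step 2: Split 4:7, first share = 1826/5 * 4/11 = 664/5
Final result = 664/5

664/5


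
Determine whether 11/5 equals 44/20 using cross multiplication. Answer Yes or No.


Cross multiply to check 11/5 = 44/20
Left cross product: 11 * 20 = 220
Right cross product: 5 * 44 = 220
220 = 220
Equal, so proportions match => Yes

Yes


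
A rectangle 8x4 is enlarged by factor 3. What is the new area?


Original dimensions: 8 x 4
Enlargement factor = 3
New width = 8 * 3 = 24
New height = 4 * 3 = 12
New area = 24 * 12 = 288

288


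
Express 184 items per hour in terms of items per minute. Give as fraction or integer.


Converting from per hour to per minute
Rate = 184 items per hour
Divide by 60: 184/60
= 46/15 items per minute

46/15


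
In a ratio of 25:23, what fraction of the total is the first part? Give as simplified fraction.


Total parts = 25 + 23 = 48
First part fraction = 25/48
Simplify: 25/48 = 25/48

25/48


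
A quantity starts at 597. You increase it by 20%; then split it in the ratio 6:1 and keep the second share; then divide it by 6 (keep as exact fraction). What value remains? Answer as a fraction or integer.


Start with 597.
Step 1: Increase by 20%: 597 * 120/100 = 3582/5
Step 2: Split 6:1, second share = 3582/5 * 1/7 = 3582/35
Step 3: Divide by 6: 3582/35 / 6 = 597/35
Final result = 597/35

597/35


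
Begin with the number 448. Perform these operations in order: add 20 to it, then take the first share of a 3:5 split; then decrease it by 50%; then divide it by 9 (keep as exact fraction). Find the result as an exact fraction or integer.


Start with 448.
Step 1: Add 20: 448+20=468; split 3:5 first = 468*3/8 = 351/2
Step 2: Decrease by 50%: 351/2 * 50/100 = 351/4
Step 3: Divide by 9: 351/4 / 9 = 39/4
Final result = 39/4

39/4


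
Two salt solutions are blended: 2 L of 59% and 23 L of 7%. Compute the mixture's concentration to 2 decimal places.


Solute in mixture 1 = 59% of 2 L = 2*59/100 = 59/50 L
Solute in mixture 2 = 7% of 23 L = 23*7/100 = 161/100 L
Total solute = 59/50 + 161/100 = 279/100 L
Total volume = 2 + 23 = 25 L
Final concentration = 279/100/25 * 100 = 11.16%

11.16


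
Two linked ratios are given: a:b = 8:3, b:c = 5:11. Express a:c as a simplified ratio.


Given a:b = 8:3 and b:c = 5:11
Make b consistent. Multiply first ratio by 5: a:b = 40:15
Multiply second ratio by 3: b:c = 15:33
Now b = 15 in both, so a:b:c = 40:15:33
Therefore a:c = 40:33
Simplify by GCD: a:c = 40:33

40:33


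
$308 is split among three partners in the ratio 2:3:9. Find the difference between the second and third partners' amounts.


Total parts = 2 + 3 + 9 = 14
Value per part = 308 / 14 = 22
Shares: 2*22=44, 3*22=66, 9*22=198
Second share = 66, third share = 198
Difference = |66 - 198| = 132

132


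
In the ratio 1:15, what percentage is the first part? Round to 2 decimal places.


Total parts = 1 + 15 = 16
First part fraction = 1/16
Percentage = (1/16) * 100
= 0.0625 * 100
= 6.25%

6.25


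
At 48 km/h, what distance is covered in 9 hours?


Using distance = speed * time
Speed = 48 km/h
Time = 9 hours
Distance = 48 * 9
= 432 km

432


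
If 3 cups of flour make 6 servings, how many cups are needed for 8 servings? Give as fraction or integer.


Original: 3 cups for 6 servings
Target servings = 8
Scaling factor = 8/6
New amount = 3 * 8/6
= 24/6
= 4 cups

4


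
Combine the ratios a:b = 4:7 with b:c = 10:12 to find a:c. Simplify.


Given a:b = 4:7 and b:c = 10:12
Make b consistent. Multiply first ratio by 10: a:b = 40:70
Multiply second ratio by 7: b:c = 70:84
Now b = 70 in both, so a:b:c = 40:70:84
Therefore a:c = 40:84
Simplify by GCD: a:c = 10:21

10:21


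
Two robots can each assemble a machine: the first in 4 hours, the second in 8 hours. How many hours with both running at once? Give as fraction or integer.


Rate of A = 1/4 job per hour
Rate of B = 1/8 job per hour
Combined rate = 1/4 + 1/8
Find common denominator: (8 + 4)/(4*8) = 12/32
Combined rate = 3/8 job per hour
Time together = 1 / (3/8) = 8/3 hours

8/3


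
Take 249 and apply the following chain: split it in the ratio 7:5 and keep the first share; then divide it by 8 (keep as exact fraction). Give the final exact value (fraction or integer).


Start with 249.
Step 1: Split 7:5, first share = 249 * 7/12 = 581/4
Step 2: Divide by 8: 581/4 / 8 = 581/32
Final result = 581/32

581/32


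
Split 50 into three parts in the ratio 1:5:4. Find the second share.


Ratio = 1:5:4
Total parts = 1 + 5 + 4 = 10
Value per part = 50 / 10 = 5
First share = 1 * 5 = 5
Middle share = 5 * 5 = 25
Third share = 4 * 5 = 20

25


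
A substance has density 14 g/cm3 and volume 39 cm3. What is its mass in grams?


Using mass = density * volume
Density = 14 g/cm3
Volume = 39 cm3
Mass = 14 * 39
= 546 g

546


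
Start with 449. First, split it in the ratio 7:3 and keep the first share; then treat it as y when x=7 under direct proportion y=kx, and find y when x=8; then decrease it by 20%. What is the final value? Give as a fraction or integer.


Start with 449.
Step 1: Split 7:3, first share = 449 * 7/10 = 3143/10
Step 2: Direct prop: k = (3143/10)/7; new y = k*8 = 3143/10*8/7 = 1796/5
Step 3: Decrease by 20%: 1796/5 * 80/100 = 7184/25
Final result = 7184/25

7184/25


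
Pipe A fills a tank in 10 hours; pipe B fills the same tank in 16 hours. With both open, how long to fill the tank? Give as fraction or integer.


Rate of A = 1/10 job per hour
Rate of B = 1/16 job per hour
Combined rate = 1/10 + 1/16
Find common denominator: (16 + 10)/(10*16) = 26/160
Combined rate = 13/80 job per hour
Time together = 1 / (13/80) = 80/13 hours

80/13


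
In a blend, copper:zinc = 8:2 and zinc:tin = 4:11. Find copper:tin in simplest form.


Given a:b = 8:2 and b:c = 4:11
Make b consistent. Multiply first ratio by 4: a:b = 32:8
Multiply second ratio by 2: b:c = 8:22
Now b = 8 in both, so a:b:c = 32:8:22
Therefore a:c = 32:22
Simplify by GCD: a:c = 16:11

16:11


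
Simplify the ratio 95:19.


Find GCD(95, 19)
GCD = 19
Divide both by 19: 95/19 = 5, 19/19 = 1
Simplified ratio = 5:1

5:1


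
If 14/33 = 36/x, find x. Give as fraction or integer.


Setting up: 14/33 = 36/x
Cross multiply: 14 * x = 33 * 36
14x = 1188
x = 1188/14
x = 594/7

594/7


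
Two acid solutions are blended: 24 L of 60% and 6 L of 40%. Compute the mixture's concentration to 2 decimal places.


Solute in mixture 1 = 60% of 24 L = 24*60/100 = 72/5 L
Solute in mixture 2 = 40% of 6 L = 6*40/100 = 12/5 L
Total solute = 72/5 + 12/5 = 84/5 L
Total volume = 24 + 6 = 30 L
Final concentration = 84/5/30 * 100 = 56.00%

56.00


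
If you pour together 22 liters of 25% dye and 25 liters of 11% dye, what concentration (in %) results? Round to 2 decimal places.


Solute in mixture 1 = 25% of 22 L = 22*25/100 = 11/2 L
Solute in mixture 2 = 11% of 25 L = 25*11/100 = 11/4 L
Total solute = 11/2 + 11/4 = 33/4 L
Total volume = 22 + 25 = 47 L
Final concentration = 33/4/47 * 100 = 17.55%

17.55


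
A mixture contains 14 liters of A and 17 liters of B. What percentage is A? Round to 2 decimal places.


Volume of A = 14 L
Volume of B = 17 L
Total volume = 14 + 17 = 31 L
Percentage of A = (14/31) * 100
= 45.16%

45.16
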